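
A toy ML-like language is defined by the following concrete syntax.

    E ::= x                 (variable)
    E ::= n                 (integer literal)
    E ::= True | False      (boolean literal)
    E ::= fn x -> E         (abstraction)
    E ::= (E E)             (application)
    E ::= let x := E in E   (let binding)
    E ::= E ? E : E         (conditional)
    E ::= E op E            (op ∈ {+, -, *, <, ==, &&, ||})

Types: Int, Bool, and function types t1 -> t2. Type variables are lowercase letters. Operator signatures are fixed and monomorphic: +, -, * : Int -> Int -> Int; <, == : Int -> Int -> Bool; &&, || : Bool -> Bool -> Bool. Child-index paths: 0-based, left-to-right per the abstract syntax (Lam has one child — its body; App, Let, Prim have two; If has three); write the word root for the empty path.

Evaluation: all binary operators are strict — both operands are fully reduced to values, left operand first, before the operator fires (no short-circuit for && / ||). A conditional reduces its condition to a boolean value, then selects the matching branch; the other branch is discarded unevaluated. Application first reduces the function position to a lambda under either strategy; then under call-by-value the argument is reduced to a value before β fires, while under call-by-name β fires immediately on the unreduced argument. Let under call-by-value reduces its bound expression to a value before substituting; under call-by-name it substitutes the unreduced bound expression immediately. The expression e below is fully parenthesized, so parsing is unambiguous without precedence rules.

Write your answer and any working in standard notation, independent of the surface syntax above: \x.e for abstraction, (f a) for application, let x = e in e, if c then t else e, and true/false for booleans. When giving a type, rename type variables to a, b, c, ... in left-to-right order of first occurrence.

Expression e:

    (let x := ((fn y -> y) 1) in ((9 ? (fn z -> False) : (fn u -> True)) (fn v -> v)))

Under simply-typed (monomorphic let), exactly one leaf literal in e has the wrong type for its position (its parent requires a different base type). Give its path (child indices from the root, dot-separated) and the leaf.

Trace:
y : a
\y._ : a -> a
  unify a -> a ~ Int -> b
  unify a ~ Int
  unify Int ~ b
_ _ : Int
let x : Int
  unify Int ~ Bool
  FAIL: mismatch Int ~ Bool

Answer: 1.0.0 : 9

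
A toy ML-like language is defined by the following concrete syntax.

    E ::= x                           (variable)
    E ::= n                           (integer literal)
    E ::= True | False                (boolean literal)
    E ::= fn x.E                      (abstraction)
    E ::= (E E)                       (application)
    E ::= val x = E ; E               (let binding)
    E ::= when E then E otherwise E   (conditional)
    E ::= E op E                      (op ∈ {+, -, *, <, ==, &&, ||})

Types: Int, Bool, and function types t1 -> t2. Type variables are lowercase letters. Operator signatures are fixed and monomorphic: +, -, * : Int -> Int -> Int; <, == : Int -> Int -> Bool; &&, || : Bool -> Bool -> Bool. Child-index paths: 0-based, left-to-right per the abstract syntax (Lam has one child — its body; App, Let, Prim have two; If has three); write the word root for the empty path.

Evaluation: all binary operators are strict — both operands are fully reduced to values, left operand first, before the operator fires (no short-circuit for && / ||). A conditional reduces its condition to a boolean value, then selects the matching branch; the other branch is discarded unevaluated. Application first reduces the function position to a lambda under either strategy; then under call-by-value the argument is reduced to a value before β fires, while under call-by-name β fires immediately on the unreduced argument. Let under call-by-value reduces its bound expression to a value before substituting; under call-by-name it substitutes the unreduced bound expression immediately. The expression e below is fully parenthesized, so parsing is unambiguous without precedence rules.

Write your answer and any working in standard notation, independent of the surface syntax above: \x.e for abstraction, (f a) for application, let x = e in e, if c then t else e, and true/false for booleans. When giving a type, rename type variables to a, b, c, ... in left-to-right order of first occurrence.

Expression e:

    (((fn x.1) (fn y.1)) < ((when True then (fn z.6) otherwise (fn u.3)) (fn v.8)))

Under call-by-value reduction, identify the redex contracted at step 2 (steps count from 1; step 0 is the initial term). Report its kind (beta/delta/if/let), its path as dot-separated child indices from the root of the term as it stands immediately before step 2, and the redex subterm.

Answer: if at 1.0 : (if true then (\z.6) else (\u.3))

Working:
step 0: (((\x.1) (\y.1)) < ((if true then (\z.6) else (\u.3)) (\v.8)))
step 1: [beta@0] (1 < ((if true then (\z.6) else (\u.3)) (\v.8)))
step 2: [if@1.0] (1 < ((\z.6) (\v.8)))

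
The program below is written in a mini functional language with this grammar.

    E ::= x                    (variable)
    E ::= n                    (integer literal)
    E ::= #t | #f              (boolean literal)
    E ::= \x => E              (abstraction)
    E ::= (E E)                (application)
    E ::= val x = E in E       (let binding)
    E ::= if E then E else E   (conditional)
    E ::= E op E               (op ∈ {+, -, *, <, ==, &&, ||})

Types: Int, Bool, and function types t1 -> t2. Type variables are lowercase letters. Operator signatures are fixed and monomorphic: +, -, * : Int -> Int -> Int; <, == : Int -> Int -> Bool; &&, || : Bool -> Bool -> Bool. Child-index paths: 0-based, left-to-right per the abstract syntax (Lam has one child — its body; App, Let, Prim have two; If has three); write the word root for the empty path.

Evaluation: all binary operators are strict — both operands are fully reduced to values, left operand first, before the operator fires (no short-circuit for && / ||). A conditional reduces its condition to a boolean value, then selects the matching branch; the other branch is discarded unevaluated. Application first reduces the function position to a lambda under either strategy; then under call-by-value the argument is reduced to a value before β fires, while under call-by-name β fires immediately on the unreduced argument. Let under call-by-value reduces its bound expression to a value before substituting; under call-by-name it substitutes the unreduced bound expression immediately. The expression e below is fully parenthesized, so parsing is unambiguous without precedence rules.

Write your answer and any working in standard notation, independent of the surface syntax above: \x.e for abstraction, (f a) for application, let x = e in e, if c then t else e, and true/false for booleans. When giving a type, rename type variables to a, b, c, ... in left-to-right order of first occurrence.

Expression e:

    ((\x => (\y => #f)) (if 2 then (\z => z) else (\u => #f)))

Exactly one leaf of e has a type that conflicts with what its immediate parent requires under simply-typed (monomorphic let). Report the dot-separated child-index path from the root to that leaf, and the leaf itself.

Answer: 1.0 : 2

Derivation:
\y._ : b -> Bool
\x._ : a -> b -> Bool
  unify Int ~ Bool
  FAIL: mismatch Int ~ Bool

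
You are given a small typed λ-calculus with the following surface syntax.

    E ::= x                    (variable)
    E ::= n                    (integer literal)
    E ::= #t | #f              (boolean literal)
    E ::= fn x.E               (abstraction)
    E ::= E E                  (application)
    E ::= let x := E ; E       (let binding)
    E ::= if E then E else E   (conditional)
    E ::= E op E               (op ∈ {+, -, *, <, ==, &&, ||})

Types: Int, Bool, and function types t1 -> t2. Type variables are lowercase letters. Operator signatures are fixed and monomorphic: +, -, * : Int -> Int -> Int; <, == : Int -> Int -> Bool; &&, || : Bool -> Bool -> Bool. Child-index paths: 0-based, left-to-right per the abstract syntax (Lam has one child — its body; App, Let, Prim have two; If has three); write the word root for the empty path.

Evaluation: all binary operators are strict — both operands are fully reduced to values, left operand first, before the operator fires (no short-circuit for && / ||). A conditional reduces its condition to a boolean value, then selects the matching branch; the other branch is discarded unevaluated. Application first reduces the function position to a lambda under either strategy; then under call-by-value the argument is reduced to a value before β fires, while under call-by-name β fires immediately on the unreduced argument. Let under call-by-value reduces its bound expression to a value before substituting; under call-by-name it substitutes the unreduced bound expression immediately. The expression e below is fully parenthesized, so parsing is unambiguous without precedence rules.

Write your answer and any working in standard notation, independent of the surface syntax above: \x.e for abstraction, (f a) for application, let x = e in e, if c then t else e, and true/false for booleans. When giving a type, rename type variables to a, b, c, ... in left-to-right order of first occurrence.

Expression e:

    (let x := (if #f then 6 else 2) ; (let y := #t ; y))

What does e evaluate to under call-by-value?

Answer: true

Trace:
step 0: (let x = (if false then 6 else 2) in (let y = true in y))
step 1: [if@0] (let x = 2 in (let y = true in y))
step 2: [let@root] (let y = true in y)
step 3: [let@root] true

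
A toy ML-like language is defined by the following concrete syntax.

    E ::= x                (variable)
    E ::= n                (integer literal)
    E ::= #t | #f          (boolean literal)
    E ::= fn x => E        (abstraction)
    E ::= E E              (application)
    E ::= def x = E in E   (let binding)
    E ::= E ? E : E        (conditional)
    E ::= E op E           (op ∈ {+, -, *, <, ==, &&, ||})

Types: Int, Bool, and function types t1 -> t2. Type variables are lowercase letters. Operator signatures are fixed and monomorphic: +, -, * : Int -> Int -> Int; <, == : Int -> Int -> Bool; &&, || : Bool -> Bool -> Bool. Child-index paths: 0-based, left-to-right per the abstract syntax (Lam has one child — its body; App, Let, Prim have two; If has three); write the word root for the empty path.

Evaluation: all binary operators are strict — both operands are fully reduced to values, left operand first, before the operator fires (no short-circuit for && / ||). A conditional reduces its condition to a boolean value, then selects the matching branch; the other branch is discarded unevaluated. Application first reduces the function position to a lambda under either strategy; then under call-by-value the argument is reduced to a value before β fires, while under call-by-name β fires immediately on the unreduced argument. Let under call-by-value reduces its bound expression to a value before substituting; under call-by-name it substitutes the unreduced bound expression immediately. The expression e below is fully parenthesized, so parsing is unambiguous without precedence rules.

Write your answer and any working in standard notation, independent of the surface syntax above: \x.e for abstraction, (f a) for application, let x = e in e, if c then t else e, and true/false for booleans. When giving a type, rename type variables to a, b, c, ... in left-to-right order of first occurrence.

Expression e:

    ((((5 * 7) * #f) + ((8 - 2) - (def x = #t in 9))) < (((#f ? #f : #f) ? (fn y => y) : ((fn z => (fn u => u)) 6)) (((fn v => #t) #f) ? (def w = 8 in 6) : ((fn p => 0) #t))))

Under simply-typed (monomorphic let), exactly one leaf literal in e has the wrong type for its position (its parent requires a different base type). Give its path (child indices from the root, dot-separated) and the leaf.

Answer: 0.0.1 : false

Derivation:
  unify Int ~ Int
  unify Int ~ Int
  unify Int ~ Int
  unify Bool ~ Int
  FAIL: mismatch Bool ~ Int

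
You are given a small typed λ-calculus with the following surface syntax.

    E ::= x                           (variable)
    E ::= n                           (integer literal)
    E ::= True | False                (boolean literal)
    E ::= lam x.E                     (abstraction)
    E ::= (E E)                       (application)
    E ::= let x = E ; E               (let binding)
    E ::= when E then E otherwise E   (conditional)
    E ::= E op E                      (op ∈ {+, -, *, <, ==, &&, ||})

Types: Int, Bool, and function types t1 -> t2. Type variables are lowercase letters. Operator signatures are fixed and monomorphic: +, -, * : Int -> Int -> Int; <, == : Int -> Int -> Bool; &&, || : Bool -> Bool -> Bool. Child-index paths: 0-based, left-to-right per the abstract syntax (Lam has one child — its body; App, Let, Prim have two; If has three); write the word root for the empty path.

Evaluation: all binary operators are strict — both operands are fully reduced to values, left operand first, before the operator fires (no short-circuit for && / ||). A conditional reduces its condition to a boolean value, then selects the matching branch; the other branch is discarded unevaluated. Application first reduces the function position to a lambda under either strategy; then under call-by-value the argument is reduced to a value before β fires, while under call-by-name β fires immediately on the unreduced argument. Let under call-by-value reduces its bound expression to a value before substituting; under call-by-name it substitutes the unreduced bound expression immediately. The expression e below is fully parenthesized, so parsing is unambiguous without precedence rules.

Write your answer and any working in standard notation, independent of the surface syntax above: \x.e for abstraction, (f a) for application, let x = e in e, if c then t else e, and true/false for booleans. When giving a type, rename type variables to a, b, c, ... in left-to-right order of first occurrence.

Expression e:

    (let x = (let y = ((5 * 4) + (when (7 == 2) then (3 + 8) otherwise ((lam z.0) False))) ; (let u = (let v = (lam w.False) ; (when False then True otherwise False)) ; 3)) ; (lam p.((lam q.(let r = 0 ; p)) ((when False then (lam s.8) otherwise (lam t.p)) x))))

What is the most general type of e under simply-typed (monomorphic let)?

Trace:
  unify Int ~ Int
  unify Int ~ Int
  unify Int ~ Int
  unify Int ~ Int
  unify Int ~ Int
  unify Bool ~ Bool
  unify Int ~ Int
  unify Int ~ Int
\z._ : a -> Int
  unify a -> Int ~ Bool -> b
  unify a ~ Bool
  unify Int ~ b
_ _ : Int
  unify Int ~ Int
  unify Int ~ Int
let y : Int
\w._ : c -> Bool
let v : c -> Bool
  unify Bool ~ Bool
  unify Bool ~ Bool
let u : Bool
let x : Int
let r : Int
p : d
\q._ : e -> d
  unify Bool ~ Bool
\s._ : f -> Int
p : d
\t._ : g -> d
  unify f -> Int ~ g -> d
  unify f ~ g
  unify Int ~ d
x : Int
  unify g -> Int ~ Int -> h
  unify g ~ Int
  unify Int ~ h
_ _ : Int
  unify e -> Int ~ Int -> i
  unify e ~ Int
  unify Int ~ i
_ _ : Int
\p._ : Int -> Int

Answer: Int -> Int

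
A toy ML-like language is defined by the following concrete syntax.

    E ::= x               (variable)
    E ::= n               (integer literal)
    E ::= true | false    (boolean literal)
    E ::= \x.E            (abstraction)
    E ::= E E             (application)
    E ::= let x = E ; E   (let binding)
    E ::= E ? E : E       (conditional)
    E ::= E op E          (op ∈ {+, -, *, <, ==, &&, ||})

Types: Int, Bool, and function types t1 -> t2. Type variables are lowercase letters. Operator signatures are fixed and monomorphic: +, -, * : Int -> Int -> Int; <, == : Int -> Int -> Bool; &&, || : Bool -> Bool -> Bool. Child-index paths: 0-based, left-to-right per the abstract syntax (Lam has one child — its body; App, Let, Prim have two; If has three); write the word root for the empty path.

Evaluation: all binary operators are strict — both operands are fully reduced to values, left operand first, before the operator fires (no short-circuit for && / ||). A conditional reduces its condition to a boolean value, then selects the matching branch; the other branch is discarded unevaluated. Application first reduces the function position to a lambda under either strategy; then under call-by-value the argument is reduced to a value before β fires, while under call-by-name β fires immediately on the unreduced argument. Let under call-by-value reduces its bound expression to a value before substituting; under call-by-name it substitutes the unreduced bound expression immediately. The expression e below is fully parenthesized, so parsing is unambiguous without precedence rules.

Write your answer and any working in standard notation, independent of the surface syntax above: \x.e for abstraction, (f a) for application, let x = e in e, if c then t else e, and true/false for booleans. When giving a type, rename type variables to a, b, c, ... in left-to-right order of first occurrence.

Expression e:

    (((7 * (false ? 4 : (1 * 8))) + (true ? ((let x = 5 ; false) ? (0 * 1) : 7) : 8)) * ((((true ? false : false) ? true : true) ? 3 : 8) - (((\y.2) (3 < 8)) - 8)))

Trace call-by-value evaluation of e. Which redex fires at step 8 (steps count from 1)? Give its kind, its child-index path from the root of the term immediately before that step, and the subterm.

Answer: if at 1.0.0.0 : (if true then false else false)

Working:
step 0: (((7 * (if false then 4 else (1 * 8))) + (if true then (if (let x = 5 in false) then (0 * 1) else 7) else 8)) * ((if (if (if true then false else false) then true else true) then 3 else 8) - (((\y.2) (3 < 8)) - 8)))
step 1: [if@0.0.1] (((7 * (1 * 8)) + (if true then (if (let x = 5 in false) then (0 * 1) else 7) else 8)) * ((if (if (if true then false else false) then true else true) then 3 else 8) - (((\y.2) (3 < 8)) - 8)))
step 2: [delta@0.0.1] (((7 * 8) + (if true then (if (let x = 5 in false) then (0 * 1) else 7) else 8)) * ((if (if (if true then false else false) then true else true) then 3 else 8) - (((\y.2) (3 < 8)) - 8)))
step 3: [delta@0.0] ((56 + (if true then (if (let x = 5 in false) then (0 * 1) else 7) else 8)) * ((if (if (if true then false else false) then true else true) then 3 else 8) - (((\y.2) (3 < 8)) - 8)))
step 4: [if@0.1] ((56 + (if (let x = 5 in false) then (0 * 1) else 7)) * ((if (if (if true then false else false) then true else true) then 3 else 8) - (((\y.2) (3 < 8)) - 8)))
step 5: [let@0.1.0] ((56 + (if false then (0 * 1) else 7)) * ((if (if (if true then false else false) then true else true) then 3 else 8) - (((\y.2) (3 < 8)) - 8)))
step 6: [if@0.1] ((56 + 7) * ((if (if (if true then false else false) then true else true) then 3 else 8) - (((\y.2) (3 < 8)) - 8)))
step 7: [delta@0] (63 * ((if (if (if true then false else false) then true else true) then 3 else 8) - (((\y.2) (3 < 8)) - 8)))
step 8: [if@1.0.0.0] (63 * ((if (if false then true else true) then 3 else 8) - (((\y.2) (3 < 8)) - 8)))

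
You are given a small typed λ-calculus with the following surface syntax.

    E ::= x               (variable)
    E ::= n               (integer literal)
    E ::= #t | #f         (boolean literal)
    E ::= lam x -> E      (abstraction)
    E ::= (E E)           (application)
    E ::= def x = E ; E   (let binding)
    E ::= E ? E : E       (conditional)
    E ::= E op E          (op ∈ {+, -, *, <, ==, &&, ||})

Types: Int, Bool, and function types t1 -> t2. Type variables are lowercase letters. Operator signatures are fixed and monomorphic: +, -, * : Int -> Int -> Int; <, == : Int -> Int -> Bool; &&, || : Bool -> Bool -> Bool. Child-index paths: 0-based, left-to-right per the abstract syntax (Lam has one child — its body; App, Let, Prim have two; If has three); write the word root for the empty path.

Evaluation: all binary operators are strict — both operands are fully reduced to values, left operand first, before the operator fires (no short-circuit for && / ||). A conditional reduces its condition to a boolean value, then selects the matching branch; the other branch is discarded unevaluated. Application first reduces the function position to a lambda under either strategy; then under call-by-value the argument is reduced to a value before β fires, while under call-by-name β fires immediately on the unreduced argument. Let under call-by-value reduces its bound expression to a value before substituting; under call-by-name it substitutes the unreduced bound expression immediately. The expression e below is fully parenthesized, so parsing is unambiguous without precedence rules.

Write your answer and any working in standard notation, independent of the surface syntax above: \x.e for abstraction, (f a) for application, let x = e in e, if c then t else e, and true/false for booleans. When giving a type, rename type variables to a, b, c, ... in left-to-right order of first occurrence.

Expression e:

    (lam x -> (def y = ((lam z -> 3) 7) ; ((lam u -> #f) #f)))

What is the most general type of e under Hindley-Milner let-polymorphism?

Answer: a -> Bool

Trace:
\z._ : b -> Int
  unify b -> Int ~ Int -> c
  unify b ~ Int
  unify Int ~ c
_ _ : Int
let y : Int
\u._ : d -> Bool
  unify d -> Bool ~ Bool -> e
  unify d ~ Bool
  unify Bool ~ e
_ _ : Bool
\x._ : a -> Bool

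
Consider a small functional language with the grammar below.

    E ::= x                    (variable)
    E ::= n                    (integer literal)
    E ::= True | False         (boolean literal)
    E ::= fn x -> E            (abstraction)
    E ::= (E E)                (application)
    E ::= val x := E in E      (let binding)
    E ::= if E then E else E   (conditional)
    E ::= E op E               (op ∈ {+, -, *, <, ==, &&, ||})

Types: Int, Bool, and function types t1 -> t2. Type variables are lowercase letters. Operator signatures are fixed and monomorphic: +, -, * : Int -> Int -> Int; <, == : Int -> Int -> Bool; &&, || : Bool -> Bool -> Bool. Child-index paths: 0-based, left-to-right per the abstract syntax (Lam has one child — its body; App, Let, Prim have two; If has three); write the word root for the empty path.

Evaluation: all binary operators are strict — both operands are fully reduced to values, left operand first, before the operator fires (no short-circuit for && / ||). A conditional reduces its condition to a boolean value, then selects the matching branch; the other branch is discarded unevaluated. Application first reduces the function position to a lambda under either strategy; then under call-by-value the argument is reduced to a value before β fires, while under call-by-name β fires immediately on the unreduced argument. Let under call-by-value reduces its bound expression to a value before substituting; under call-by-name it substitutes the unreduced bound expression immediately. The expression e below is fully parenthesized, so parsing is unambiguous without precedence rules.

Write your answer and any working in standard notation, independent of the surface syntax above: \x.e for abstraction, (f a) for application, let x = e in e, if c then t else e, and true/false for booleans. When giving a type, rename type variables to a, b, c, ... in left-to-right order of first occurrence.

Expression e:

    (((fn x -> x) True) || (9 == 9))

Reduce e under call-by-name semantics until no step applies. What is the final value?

Trace:
step 0: (((\x.x) true) || (9 == 9))
step 1: [beta@0] (true || (9 == 9))
step 2: [delta@1] (true || true)
step 3: [delta@root] true

Answer: true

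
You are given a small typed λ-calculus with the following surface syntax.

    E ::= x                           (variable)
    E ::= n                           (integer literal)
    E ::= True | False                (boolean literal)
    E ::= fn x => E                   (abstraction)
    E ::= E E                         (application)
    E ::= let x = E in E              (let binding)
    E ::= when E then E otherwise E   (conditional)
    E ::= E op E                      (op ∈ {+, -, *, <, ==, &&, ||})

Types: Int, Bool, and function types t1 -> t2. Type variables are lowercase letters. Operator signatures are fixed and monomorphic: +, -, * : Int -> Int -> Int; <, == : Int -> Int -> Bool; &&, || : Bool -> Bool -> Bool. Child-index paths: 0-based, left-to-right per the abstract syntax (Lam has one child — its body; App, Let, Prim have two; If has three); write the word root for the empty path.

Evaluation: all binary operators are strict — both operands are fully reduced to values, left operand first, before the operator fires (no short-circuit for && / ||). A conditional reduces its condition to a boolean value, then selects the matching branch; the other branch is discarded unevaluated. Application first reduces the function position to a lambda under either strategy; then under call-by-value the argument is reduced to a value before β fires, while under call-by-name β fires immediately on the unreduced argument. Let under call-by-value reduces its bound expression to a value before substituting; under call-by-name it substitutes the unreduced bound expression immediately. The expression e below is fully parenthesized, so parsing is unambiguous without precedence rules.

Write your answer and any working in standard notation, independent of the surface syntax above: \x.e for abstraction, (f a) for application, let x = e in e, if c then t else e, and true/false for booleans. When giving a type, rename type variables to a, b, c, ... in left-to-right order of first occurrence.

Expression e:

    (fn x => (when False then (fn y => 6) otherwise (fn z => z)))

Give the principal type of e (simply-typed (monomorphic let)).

Derivation:
  unify Bool ~ Bool
\y._ : b -> Int
z : c
\z._ : c -> c
  unify b -> Int ~ c -> c
  unify b ~ c
  unify Int ~ c
\x._ : a -> Int -> Int

Answer: a -> Int -> Int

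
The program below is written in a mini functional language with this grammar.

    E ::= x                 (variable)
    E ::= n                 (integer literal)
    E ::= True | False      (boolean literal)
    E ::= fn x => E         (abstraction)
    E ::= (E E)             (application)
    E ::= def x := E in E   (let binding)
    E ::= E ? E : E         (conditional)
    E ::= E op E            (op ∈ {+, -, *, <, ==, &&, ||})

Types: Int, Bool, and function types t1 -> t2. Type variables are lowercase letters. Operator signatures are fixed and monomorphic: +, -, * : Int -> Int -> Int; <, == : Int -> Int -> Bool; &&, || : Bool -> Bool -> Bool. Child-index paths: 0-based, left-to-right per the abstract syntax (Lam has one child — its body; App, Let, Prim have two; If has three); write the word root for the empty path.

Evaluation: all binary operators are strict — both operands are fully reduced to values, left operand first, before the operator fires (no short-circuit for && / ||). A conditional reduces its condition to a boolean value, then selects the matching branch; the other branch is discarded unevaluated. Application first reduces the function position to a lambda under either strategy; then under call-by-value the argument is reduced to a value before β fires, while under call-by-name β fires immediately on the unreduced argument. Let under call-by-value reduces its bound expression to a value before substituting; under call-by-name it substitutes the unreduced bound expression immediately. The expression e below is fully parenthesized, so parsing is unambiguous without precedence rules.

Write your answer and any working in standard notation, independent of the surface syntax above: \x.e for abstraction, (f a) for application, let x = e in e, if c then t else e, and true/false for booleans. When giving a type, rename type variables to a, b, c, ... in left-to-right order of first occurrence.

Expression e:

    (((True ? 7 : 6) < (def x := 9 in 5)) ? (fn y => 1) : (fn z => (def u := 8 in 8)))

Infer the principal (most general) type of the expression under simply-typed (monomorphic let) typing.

Derivation:
  unify Bool ~ Bool
  unify Int ~ Int
  unify Int ~ Int
let x : Int
  unify Int ~ Int
  unify Bool ~ Bool
\y._ : a -> Int
let u : Int
\z._ : b -> Int
  unify a -> Int ~ b -> Int
  unify a ~ b
  unify Int ~ Int

Answer: a -> Int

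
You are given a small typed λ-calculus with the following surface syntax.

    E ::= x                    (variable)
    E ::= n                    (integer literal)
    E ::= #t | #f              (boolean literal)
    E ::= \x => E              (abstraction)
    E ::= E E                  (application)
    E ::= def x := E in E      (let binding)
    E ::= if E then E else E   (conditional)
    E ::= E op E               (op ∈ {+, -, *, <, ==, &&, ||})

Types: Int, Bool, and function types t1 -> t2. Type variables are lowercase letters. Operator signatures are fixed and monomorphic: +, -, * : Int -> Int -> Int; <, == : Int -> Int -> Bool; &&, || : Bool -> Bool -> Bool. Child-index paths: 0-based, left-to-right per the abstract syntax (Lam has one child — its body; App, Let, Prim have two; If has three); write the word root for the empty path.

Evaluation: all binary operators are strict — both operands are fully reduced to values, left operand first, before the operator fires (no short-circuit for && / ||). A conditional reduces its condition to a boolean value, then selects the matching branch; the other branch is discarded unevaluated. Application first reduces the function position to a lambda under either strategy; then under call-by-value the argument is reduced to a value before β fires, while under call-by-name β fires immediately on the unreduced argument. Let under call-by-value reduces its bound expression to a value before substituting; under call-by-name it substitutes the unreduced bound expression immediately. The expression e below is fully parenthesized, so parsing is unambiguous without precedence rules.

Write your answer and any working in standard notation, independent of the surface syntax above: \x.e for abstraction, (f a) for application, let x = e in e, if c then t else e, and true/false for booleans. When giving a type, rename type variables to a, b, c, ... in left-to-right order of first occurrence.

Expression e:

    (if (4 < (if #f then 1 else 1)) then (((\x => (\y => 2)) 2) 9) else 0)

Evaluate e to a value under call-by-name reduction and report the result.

Working:
step 0: (if (4 < (if false then 1 else 1)) then (((\x.(\y.2)) 2) 9) else 0)
step 1: [if@0.1] (if (4 < 1) then (((\x.(\y.2)) 2) 9) else 0)
step 2: [delta@0] (if false then (((\x.(\y.2)) 2) 9) else 0)
step 3: [if@root] 0

Answer: 0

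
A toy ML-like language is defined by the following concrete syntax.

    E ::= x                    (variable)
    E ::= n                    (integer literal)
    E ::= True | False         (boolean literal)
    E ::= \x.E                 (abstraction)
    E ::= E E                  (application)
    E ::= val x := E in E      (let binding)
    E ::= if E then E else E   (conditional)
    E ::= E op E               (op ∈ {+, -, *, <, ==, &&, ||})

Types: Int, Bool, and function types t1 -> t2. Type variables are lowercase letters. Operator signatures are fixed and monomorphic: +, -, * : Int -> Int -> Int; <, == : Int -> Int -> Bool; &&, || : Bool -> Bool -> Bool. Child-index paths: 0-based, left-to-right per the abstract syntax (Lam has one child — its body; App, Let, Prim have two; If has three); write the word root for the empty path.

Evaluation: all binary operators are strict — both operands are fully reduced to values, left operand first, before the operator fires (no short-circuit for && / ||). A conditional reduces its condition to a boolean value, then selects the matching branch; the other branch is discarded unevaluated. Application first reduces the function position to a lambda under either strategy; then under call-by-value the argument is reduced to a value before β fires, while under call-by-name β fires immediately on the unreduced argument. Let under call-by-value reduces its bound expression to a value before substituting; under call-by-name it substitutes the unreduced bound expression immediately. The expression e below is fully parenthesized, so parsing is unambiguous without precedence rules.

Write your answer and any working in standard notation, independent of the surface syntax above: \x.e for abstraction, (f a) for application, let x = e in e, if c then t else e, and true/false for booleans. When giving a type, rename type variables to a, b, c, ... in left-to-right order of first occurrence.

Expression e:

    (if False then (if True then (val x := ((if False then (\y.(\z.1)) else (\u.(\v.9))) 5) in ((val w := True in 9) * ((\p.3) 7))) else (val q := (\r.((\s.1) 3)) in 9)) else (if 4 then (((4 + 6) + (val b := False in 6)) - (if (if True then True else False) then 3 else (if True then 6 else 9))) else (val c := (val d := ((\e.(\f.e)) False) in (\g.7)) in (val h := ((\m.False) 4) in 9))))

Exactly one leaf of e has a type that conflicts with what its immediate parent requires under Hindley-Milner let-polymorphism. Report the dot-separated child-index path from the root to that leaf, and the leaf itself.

Trace:
  unify Bool ~ Bool
  unify Bool ~ Bool
  unify Bool ~ Bool
\z._ : b -> Int
\y._ : a -> b -> Int
\v._ : d -> Int
\u._ : c -> d -> Int
  unify a -> b -> Int ~ c -> d -> Int
  unify a ~ c
  unify b -> Int ~ d -> Int
  unify b ~ d
  unify Int ~ Int
  unify c -> d -> Int ~ Int -> e
  unify c ~ Int
  unify d -> Int ~ e
_ _ : d -> Int
let x : forall. d -> Int
let w : Bool
  unify Int ~ Int
\p._ : f -> Int
  unify f -> Int ~ Int -> g
  unify f ~ Int
  unify Int ~ g
_ _ : Int
  unify Int ~ Int
\s._ : i -> Int
  unify i -> Int ~ Int -> j
  unify i ~ Int
  unify Int ~ j
_ _ : Int
\r._ : h -> Int
let q : forall. h -> Int
  unify Int ~ Int
  unify Int ~ Bool
  FAIL: mismatch Int ~ Bool

Answer: 2.0 : 4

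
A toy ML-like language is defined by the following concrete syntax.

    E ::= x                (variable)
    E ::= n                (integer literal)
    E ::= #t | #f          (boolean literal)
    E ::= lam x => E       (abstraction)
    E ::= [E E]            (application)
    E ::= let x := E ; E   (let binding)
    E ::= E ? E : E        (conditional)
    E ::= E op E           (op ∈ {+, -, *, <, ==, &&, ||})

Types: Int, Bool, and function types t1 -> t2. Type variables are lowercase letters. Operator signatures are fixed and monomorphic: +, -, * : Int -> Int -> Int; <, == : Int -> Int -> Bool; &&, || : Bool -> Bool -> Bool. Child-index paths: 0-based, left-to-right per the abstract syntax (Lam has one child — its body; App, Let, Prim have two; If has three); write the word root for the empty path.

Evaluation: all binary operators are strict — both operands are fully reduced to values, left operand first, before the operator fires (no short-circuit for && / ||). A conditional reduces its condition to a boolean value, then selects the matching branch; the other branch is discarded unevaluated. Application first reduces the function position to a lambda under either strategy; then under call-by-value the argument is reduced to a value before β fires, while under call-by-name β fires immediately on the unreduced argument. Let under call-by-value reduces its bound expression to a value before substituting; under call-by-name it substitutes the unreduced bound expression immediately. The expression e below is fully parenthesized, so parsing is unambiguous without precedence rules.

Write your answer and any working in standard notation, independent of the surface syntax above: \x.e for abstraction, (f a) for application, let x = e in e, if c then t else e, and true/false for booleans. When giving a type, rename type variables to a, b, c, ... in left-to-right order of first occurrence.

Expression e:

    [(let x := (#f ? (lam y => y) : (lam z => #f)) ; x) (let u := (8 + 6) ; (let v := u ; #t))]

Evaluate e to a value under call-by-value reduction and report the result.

Derivation:
step 0: ((let x = (if false then (\y.y) else (\z.false)) in x) (let u = (8 + 6) in (let v = u in true)))
step 1: [if@0.0] ((let x = (\z.false) in x) (let u = (8 + 6) in (let v = u in true)))
step 2: [let@0] ((\z.false) (let u = (8 + 6) in (let v = u in true)))
step 3: [delta@1.0] ((\z.false) (let u = 14 in (let v = u in true)))
step 4: [let@1] ((\z.false) (let v = 14 in true))
step 5: [let@1] ((\z.false) true)
step 6: [beta@root] false

Answer: false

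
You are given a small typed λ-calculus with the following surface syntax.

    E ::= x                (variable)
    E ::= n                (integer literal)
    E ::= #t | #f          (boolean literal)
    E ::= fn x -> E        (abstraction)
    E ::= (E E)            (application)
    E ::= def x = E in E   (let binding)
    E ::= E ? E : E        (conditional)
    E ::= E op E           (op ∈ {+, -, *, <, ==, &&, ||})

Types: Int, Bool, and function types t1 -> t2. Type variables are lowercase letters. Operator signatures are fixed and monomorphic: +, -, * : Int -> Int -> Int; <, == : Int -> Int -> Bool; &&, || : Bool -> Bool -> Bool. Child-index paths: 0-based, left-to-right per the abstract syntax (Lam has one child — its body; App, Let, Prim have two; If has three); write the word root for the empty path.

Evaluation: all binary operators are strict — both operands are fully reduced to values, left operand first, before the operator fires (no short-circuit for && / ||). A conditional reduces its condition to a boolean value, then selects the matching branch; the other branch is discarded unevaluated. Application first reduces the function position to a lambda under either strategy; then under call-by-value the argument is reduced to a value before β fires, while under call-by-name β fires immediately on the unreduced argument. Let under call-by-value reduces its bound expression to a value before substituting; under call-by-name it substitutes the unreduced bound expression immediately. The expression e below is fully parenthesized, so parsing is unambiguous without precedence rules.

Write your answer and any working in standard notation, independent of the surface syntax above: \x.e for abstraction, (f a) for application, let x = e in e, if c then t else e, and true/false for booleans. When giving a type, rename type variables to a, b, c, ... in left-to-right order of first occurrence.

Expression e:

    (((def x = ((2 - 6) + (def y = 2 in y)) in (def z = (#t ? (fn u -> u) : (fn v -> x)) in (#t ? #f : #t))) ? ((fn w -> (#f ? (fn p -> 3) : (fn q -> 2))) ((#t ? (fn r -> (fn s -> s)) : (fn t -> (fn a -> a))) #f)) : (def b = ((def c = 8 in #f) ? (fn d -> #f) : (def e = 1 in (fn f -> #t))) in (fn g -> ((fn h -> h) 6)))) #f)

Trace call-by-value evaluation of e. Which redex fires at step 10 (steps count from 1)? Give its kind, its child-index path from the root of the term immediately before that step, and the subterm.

Answer: if at 0.0 : (if false then (\d.false) else (let e = 1 in (\f.true)))

Trace:
step 0: ((if (let x = ((2 - 6) + (let y = 2 in y)) in (let z = (if true then (\u.u) else (\v.x)) in (if true then false else true))) then ((\w.(if false then (\p.3) else (\q.2))) ((if true then (\r.(\s.s)) else (\t.(\a.a))) false)) else (let b = (if (let c = 8 in false) then (\d.false) else (let e = 1 in (\f.true))) in (\g.((\h.h) 6)))) false)
step 1: [delta@0.0.0.0] ((if (let x = (-4 + (let y = 2 in y)) in (let z = (if true then (\u.u) else (\v.x)) in (if true then false else true))) then ((\w.(if false then (\p.3) else (\q.2))) ((if true then (\r.(\s.s)) else (\t.(\a.a))) false)) else (let b = (if (let c = 8 in false) then (\d.false) else (let e = 1 in (\f.true))) in (\g.((\h.h) 6)))) false)
step 2: [let@0.0.0.1] ((if (let x = (-4 + 2) in (let z = (if true then (\u.u) else (\v.x)) in (if true then false else true))) then ((\w.(if false then (\p.3) else (\q.2))) ((if true then (\r.(\s.s)) else (\t.(\a.a))) false)) else (let b = (if (let c = 8 in false) then (\d.false) else (let e = 1 in (\f.true))) in (\g.((\h.h) 6)))) false)
step 3: [delta@0.0.0] ((if (let x = -2 in (let z = (if true then (\u.u) else (\v.x)) in (if true then false else true))) then ((\w.(if false then (\p.3) else (\q.2))) ((if true then (\r.(\s.s)) else (\t.(\a.a))) false)) else (let b = (if (let c = 8 in false) then (\d.false) else (let e = 1 in (\f.true))) in (\g.((\h.h) 6)))) false)
step 4: [let@0.0] ((if (let z = (if true then (\u.u) else (\v.-2)) in (if true then false else true)) then ((\w.(if false then (\p.3) else (\q.2))) ((if true then (\r.(\s.s)) else (\t.(\a.a))) false)) else (let b = (if (let c = 8 in false) then (\d.false) else (let e = 1 in (\f.true))) in (\g.((\h.h) 6)))) false)
step 5: [if@0.0.0] ((if (let z = (\u.u) in (if true then false else true)) then ((\w.(if false then (\p.3) else (\q.2))) ((if true then (\r.(\s.s)) else (\t.(\a.a))) false)) else (let b = (if (let c = 8 in false) then (\d.false) else (let e = 1 in (\f.true))) in (\g.((\h.h) 6)))) false)
step 6: [let@0.0] ((if (if true then false else true) then ((\w.(if false then (\p.3) else (\q.2))) ((if true then (\r.(\s.s)) else (\t.(\a.a))) false)) else (let b = (if (let c = 8 in false) then (\d.false) else (let e = 1 in (\f.true))) in (\g.((\h.h) 6)))) false)
step 7: [if@0.0] ((if false then ((\w.(if false then (\p.3) else (\q.2))) ((if true then (\r.(\s.s)) else (\t.(\a.a))) false)) else (let b = (if (let c = 8 in false) then (\d.false) else (let e = 1 in (\f.true))) in (\g.((\h.h) 6)))) false)
step 8: [if@0] ((let b = (if (let c = 8 in false) then (\d.false) else (let e = 1 in (\f.true))) in (\g.((\h.h) 6))) false)
step 9: [let@0.0.0] ((let b = (if false then (\d.false) else (let e = 1 in (\f.true))) in (\g.((\h.h) 6))) false)
step 10: [if@0.0] ((let b = (let e = 1 in (\f.true)) in (\g.((\h.h) 6))) false)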